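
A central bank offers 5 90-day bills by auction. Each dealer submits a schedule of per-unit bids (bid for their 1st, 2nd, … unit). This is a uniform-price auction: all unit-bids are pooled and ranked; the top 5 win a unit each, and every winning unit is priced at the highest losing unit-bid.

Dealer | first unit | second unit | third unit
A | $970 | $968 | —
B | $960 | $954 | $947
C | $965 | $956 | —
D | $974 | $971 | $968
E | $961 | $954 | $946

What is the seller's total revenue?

Total revenue: $4,825

All unit-bids, highest first — top 5: 974 (D-1), 971 (D-2), 970 (A-1), 968 (A-2), 968 (D-3)
First bid not allocated: $965.
Allocation: A 2, D 3. Every unit priced at $965.
Revenue = 5 × 965 = $4,825.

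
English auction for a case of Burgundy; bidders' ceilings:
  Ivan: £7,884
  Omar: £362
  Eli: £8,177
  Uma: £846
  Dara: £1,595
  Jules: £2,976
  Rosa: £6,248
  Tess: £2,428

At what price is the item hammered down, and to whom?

Limits in order: 8,177 (Eli) > 7,884 (Ivan) > 6,248 (Rosa) > 2,976 (Jules) > 2,428 (Tess) > 1,595 (Dara) > …
Once the price passes £7,884, only Eli is left; the hammer falls at Ivan's limit of £7,884.

Eli wins at £7,884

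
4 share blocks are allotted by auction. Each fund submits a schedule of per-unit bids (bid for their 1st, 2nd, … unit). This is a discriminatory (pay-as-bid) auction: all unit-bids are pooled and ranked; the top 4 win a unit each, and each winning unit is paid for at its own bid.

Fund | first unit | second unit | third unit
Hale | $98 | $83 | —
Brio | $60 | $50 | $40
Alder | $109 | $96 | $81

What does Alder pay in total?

Merging the schedules and taking the best 4: 109 (Alder-1), 98 (Hale-1), 96 (Alder-2), 83 (Hale-2)
Next rejected bid: $81 (not a price — pay-as-bid).
Alder's winning unit-bids: 109 + 96 = $205.

Alder pays $205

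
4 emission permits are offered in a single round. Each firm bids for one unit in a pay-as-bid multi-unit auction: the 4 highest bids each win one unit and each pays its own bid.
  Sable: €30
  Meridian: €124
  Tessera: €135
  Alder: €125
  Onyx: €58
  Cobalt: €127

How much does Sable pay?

Sable pays €0

Sorting: 135 (Tessera), 127 (Cobalt), 125 (Alder), 124 (Meridian), 58 (Onyx), 30 (Sable)
The 4 highest are Tessera, Cobalt, Alder, Meridian.
Sable does not win → €0.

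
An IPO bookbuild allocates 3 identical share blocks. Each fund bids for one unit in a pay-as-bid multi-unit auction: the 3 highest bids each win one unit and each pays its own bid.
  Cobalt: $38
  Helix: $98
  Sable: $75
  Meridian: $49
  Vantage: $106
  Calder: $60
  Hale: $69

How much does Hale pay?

Ordering the bids: 106 (Vantage), 98 (Helix), 75 (Sable), 69 (Hale), 60 (Calder), …
Winners (3 units): Vantage, Helix, Sable.
Hale does not win → $0.

Hale pays $0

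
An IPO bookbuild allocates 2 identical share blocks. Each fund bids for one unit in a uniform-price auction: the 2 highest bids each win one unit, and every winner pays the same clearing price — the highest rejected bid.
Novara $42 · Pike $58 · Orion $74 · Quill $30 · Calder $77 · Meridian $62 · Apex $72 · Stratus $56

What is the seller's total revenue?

Bids ranked high→low: 77 (Calder), 74 (Orion), 72 (Apex), 62 (Meridian), …
Winners (2 units): Calder, Orion.
Clearing price = highest rejected bid = $72.
Total revenue = 2 × $72 = $144.

Total revenue: $144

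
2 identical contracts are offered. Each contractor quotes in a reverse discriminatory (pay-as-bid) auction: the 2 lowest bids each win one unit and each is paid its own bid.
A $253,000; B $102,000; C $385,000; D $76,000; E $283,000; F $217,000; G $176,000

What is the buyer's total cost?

Ordering the bids: 76,000 (D), 102,000 (B), 176,000 (G), 217,000 (F), …
The 2 lowest are D, B.
Total cost = 76,000 + 102,000 = $178,000.

Total cost: $178,000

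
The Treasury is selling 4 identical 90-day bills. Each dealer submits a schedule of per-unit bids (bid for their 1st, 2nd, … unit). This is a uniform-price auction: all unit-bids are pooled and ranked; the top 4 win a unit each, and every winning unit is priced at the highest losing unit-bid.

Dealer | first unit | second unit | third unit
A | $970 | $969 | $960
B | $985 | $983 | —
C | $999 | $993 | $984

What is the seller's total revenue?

All unit-bids, highest first — top 4: 999 (C-1), 993 (C-2), 985 (B-1), 984 (C-3)
Highest rejected unit-bid = $983.
Allocation: B 1, C 3. Every unit priced at $983.
Revenue = 4 × 983 = $3,932.

Total revenue: $3,932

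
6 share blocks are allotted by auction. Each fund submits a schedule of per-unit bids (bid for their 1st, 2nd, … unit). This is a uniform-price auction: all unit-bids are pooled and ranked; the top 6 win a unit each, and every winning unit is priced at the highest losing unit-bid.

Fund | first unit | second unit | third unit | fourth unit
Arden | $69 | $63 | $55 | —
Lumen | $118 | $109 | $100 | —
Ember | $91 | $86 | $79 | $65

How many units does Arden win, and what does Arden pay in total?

All unit-bids, highest first — top 6: 118 (Lumen-1), 109 (Lumen-2), 100 (Lumen-3), 91 (Ember-1), 86 (Ember-2), 79 (Ember-3)
Highest rejected unit-bid = $69.
Arden wins 0 unit(s) at $69 each.

Arden: 0 units, pays $0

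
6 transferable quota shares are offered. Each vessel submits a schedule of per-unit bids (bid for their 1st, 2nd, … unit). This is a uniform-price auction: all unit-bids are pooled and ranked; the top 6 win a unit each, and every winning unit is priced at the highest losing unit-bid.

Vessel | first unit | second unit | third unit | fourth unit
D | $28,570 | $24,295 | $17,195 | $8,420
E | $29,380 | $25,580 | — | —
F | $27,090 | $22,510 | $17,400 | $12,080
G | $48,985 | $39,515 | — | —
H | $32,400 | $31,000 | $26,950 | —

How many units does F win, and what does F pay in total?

All unit-bids, highest first — top 6: 48,985 (G-1), 39,515 (G-2), 32,400 (H-1), 31,000 (H-2), 29,380 (E-1), 28,570 (D-1)
First bid not allocated: $27,090.
F wins 0 unit(s) at $27,090 each.

F: 0 units, pays $0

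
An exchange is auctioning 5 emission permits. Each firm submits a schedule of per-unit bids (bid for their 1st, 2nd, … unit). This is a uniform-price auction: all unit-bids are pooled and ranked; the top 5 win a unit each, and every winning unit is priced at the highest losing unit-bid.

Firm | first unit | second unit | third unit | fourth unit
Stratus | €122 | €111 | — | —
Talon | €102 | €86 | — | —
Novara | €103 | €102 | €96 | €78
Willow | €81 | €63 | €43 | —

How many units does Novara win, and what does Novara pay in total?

Novara: 2 units, pays €192

Merging the schedules and taking the best 5: 122 (Stratus-1), 111 (Stratus-2), 103 (Novara-1), 102 (Talon-1), 102 (Novara-2)
The (k+1)-th unit-bid is €96.
Novara wins 2 unit(s) at €96 each.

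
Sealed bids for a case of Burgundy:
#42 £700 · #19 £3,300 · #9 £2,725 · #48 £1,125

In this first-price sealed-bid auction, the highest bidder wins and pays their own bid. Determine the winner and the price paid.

#19 pays £3,300

Sorting bids: 3,300 (#19) > 2,725 (#9) > 1,125 (#48) > 700 (#42)
#19 has the highest bid and pays exactly that: £3,300.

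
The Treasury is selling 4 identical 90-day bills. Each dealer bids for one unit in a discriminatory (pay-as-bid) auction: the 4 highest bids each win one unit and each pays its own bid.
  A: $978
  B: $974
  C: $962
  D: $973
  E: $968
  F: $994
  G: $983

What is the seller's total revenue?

Bids ranked high→low: 994 (F), 983 (G), 978 (A), 974 (B), 973 (D), 968 (E), …
Winners (4 units): F, G, A, B.
Total revenue = 994 + 983 + 978 + 974 = $3,929.

Total revenue: $3,929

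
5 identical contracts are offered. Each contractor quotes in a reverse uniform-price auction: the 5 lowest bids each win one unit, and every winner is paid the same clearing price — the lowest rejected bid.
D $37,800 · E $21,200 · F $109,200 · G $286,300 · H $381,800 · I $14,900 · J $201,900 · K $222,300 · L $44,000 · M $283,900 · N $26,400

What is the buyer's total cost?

Ordering the bids: 14,900 (I), 21,200 (E), 26,400 (N), 37,800 (D), 44,000 (L), 109,200 (F), 201,900 (J), …
Winners (5 units): I, E, N, D, L.
Clearing price = lowest rejected bid = $109,200.
Total cost = 5 × $109,200 = $546,000.

Total cost: $546,000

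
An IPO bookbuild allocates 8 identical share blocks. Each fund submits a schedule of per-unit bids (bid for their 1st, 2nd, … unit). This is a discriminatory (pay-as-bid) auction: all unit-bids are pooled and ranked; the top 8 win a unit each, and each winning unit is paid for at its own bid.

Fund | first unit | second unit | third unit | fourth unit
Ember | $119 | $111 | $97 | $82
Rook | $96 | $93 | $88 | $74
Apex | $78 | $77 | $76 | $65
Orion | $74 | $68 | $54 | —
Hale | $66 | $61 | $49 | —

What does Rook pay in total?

All unit-bids, highest first — top 8: 119 (Ember-1), 111 (Ember-2), 97 (Ember-3), 96 (Rook-1), 93 (Rook-2), 88 (Rook-3), 82 (Ember-4), 78 (Apex-1)
Next rejected bid: $77 (not a price — pay-as-bid).
Rook's winning unit-bids: 96 + 93 + 88 = $277.

Rook pays $277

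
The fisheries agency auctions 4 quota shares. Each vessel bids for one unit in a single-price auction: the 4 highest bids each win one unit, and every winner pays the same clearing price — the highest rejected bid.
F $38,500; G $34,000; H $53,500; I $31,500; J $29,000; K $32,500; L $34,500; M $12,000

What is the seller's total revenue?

Sorting: 53,500 (H), 38,500 (F), 34,500 (L), 34,000 (G), 32,500 (K), 31,500 (I), …
Top 4: H, F, L, G.
Highest unsuccessful bid: $32,500 → clearing price.
Total revenue = 4 × $32,500 = $130,000.

Total revenue: $130,000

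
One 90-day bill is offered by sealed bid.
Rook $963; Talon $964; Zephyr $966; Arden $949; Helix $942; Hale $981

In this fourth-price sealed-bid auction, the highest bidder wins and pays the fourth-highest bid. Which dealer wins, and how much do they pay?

Hale pays $963

Sorting bids: 981 (Hale) > 966 (Zephyr) > 964 (Talon) > 963 (Rook) > 949 (Arden) > 942 (Helix)
Hale is highest; pays the fourth-highest bid, $963.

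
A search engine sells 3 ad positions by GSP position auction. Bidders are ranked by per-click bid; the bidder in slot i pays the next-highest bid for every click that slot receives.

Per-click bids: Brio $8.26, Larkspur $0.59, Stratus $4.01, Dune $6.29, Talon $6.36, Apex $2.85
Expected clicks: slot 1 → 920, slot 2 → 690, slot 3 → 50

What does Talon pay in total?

Sorting advertisers: $8.26 (Brio) > $6.36 (Talon) > $6.29 (Dune) > $4.01 (Stratus) > …
Talon holds slot 2 → pays next bid $6.29 × 690 clicks = $4340.10.

Talon pays $4340.10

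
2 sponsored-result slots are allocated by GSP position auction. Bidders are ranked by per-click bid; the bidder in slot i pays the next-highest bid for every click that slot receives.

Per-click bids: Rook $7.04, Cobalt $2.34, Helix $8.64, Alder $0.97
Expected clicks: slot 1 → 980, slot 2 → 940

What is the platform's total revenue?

Total revenue: $9098.80

Sorting advertisers: $8.64 (Helix) > $7.04 (Rook) > $2.34 (Cobalt) > …
Slot 1: Helix pays $7.04 × 980 = $6899.20
Slot 2: Rook pays $2.34 × 940 = $2199.60
Total = $9098.80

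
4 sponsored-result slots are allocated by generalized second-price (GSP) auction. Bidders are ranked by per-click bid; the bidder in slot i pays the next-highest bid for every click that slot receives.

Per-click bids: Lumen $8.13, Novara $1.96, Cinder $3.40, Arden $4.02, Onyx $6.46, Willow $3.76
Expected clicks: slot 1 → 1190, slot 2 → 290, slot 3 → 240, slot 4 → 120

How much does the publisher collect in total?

Total revenue: $10163.60

Ranked by bid: $8.13 (Lumen) > $6.46 (Onyx) > $4.02 (Arden) > $3.76 (Willow) > $3.40 (Cinder) > …
Slot 1: Lumen pays $6.46 × 1190 = $7687.40
Slot 2: Onyx pays $4.02 × 290 = $1165.80
Slot 3: Arden pays $3.76 × 240 = $902.40
Slot 4: Willow pays $3.40 × 120 = $408.00
Total = $10163.60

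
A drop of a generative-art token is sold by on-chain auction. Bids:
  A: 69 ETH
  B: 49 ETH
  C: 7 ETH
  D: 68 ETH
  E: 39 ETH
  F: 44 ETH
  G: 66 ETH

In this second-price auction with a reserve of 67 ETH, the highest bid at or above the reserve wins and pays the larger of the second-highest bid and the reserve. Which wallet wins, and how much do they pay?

A pays 68 ETH

Rule: the highest bid at or above the reserve wins and pays the larger of the second-highest bid and the reserve.
Sorting bids: 69 (A) > 68 (D) > 66 (G) > 49 (B) > 44 (F) > 39 (E) > …
Highest eligible bid: A at 69 ETH.
max(second-highest 68 ETH, reserve 67 ETH) = 68 ETH; the reserve does not bind.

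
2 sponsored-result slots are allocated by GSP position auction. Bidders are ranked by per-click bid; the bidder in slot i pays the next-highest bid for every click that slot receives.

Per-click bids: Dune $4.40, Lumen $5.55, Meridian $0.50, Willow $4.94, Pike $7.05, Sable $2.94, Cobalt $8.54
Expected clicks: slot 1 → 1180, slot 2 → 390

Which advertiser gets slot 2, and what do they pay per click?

Ranked by bid: $8.54 (Cobalt) > $7.05 (Pike) > $5.55 (Lumen) > …
Slot 2 goes to the second-ranked bidder, Pike, who pays the next bid down: $5.55/click.

Pike; $5.55 per click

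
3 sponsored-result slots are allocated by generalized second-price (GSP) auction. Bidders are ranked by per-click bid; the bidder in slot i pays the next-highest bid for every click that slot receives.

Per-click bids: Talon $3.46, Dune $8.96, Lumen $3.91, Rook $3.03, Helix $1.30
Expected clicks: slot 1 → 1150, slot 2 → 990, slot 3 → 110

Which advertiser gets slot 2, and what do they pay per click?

Lumen; $3.46 per click

Sorting advertisers: $8.96 (Dune) > $3.91 (Lumen) > $3.46 (Talon) > $3.03 (Rook) > …
Slot 2 goes to the second-ranked bidder, Lumen, who pays the next bid down: $3.46/click.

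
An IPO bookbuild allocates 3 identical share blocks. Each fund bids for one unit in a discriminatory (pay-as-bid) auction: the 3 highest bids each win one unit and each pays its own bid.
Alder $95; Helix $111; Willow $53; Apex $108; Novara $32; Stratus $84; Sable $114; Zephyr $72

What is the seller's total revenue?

Sorting: 114 (Sable), 111 (Helix), 108 (Apex), 95 (Alder), 84 (Stratus), …
Top 3: Sable, Helix, Apex.
Total revenue = 114 + 111 + 108 = $333.

Total revenue: $333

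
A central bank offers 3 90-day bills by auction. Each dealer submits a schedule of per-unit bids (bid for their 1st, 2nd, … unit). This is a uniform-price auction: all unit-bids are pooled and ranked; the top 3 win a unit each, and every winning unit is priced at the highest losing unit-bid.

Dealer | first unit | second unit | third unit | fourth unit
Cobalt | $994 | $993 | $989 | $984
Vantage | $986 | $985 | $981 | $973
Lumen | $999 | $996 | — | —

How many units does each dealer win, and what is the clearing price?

Cobalt 1, Lumen 2; clearing price $993

Pooled unit-bids ranked (top 3): 999 (Lumen-1), 996 (Lumen-2), 994 (Cobalt-1)
The (k+1)-th unit-bid is $993.
Allocation: Cobalt 1, Lumen 2.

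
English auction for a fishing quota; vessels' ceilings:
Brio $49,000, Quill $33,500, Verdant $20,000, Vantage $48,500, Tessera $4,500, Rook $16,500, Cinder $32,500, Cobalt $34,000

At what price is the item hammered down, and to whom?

Rule: the price rises until one bidder remains; the winner pays the price at which the last rival dropped out.
Sorting limits: 49,000 (Brio) > 48,500 (Vantage) > 34,000 (Cobalt) > 33,500 (Quill) > 32,500 (Cinder) > 20,000 (Verdant) > …
Vantage is the last rival to drop out, at $48,500; Brio remains and wins at that price.

Brio wins at $48,500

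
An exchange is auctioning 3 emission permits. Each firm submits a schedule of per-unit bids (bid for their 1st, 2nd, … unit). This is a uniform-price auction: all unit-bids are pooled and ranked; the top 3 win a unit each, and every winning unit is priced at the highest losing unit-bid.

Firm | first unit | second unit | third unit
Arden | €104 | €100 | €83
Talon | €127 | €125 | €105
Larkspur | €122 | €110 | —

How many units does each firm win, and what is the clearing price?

Larkspur 1, Talon 2; clearing price €110

Merging the schedules and taking the best 3: 127 (Talon-1), 125 (Talon-2), 122 (Larkspur-1)
The (k+1)-th unit-bid is €110.
Allocation: Larkspur 1, Talon 2.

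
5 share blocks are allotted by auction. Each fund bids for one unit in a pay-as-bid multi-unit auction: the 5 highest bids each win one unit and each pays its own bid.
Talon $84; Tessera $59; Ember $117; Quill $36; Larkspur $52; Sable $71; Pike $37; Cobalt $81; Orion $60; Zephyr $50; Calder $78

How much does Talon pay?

Sorting: 117 (Ember), 84 (Talon), 81 (Cobalt), 78 (Calder), 71 (Sable), 60 (Orion), 59 (Tessera), …
Top 5: Ember, Talon, Cobalt, Calder, Sable.
Talon wins → own bid $84.

Talon pays $84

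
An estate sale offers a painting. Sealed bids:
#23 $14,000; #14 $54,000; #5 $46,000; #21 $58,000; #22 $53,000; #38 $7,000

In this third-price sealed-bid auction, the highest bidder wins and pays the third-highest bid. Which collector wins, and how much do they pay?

Bids in order: 58,000 (#21) > 54,000 (#14) > 53,000 (#22) > 46,000 (#5) > 14,000 (#23) > 7,000 (#38)
#21 is highest; pays the third-highest bid, $53,000.

#21 pays $53,000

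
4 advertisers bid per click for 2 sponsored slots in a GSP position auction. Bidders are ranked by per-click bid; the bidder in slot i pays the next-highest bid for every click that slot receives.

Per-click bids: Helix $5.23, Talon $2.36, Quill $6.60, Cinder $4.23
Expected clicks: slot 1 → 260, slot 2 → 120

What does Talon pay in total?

Talon pays $0.00

Per-click bids in order: $6.60 (Quill) > $5.23 (Helix) > $4.23 (Cinder) > …
Talon ranks below slot 2 → no slot, pays nothing.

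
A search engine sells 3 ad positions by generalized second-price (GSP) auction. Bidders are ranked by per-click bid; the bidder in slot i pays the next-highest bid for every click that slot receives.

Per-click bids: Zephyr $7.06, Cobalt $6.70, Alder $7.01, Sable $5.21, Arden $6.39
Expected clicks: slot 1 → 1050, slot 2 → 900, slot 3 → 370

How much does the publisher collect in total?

Total revenue: $15754.80

Ranked by bid: $7.06 (Zephyr) > $7.01 (Alder) > $6.70 (Cobalt) > $6.39 (Arden) > …
Slot 1: Zephyr pays $7.01 × 1050 = $7360.50
Slot 2: Alder pays $6.70 × 900 = $6030.00
Slot 3: Cobalt pays $6.39 × 370 = $2364.30
Total = $15754.80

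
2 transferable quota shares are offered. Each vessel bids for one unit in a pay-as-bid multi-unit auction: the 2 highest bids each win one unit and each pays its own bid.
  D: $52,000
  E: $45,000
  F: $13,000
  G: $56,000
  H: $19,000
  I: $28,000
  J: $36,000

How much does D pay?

D pays $52,000

Sorting: 56,000 (G), 52,000 (D), 45,000 (E), 36,000 (J), …
Winners (2 units): G, D.
D wins → own bid $52,000.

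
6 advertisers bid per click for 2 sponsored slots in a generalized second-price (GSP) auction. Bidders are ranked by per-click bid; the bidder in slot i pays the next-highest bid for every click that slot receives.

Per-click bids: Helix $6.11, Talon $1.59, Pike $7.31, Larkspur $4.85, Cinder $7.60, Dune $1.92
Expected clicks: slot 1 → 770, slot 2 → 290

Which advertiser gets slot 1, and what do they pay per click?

Per-click bids in order: $7.60 (Cinder) > $7.31 (Pike) > $6.11 (Helix) > …
Slot 1 goes to the first-ranked bidder, Cinder, who pays the next bid down: $7.31/click.

Cinder; $7.31 per click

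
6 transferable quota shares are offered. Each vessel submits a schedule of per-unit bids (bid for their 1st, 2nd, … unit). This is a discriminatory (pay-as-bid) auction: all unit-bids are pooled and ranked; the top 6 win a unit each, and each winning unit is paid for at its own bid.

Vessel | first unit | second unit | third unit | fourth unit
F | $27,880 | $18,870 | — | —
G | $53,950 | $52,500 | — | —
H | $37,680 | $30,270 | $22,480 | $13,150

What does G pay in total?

Pooled unit-bids ranked (top 6): 53,950 (G-1), 52,500 (G-2), 37,680 (H-1), 30,270 (H-2), 27,880 (F-1), 22,480 (H-3)
Next rejected bid: $18,870 (not a price — pay-as-bid).
G's winning unit-bids: 53,950 + 52,500 = $106,450.

G pays $106,450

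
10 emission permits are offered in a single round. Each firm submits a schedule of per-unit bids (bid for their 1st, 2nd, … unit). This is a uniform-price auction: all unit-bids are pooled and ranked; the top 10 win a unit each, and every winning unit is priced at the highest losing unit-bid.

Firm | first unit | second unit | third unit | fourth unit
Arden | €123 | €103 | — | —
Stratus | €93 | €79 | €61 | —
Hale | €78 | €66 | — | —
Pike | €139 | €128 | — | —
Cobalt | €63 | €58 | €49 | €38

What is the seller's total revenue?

Pooled unit-bids ranked (top 10): 139 (Pike-1), 128 (Pike-2), 123 (Arden-1), 103 (Arden-2), 93 (Stratus-1), 79 (Stratus-2), 78 (Hale-1), 66 (Hale-2), 63 (Cobalt-1), 61 (Stratus-3)
First bid not allocated: €58.
Allocation: Arden 2, Cobalt 1, Hale 2, Pike 2, Stratus 3. Every unit priced at €58.
Revenue = 10 × 58 = €580.

Total revenue: €580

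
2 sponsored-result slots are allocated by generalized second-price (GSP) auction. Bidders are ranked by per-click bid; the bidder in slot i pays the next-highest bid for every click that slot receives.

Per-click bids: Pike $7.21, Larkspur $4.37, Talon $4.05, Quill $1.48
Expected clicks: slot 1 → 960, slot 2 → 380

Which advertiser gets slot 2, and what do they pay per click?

Ranked by bid: $7.21 (Pike) > $4.37 (Larkspur) > $4.05 (Talon) > …
Slot 2 goes to the second-ranked bidder, Larkspur, who pays the next bid down: $4.05/click.

Larkspur; $4.05 per click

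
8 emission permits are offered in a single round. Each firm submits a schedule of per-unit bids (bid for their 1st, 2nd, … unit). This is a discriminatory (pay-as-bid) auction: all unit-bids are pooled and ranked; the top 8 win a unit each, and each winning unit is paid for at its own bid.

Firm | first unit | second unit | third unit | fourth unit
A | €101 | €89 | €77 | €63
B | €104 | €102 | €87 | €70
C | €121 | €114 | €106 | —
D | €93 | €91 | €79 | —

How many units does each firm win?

Merging the schedules and taking the best 8: 121 (C-1), 114 (C-2), 106 (C-3), 104 (B-1), 102 (B-2), 101 (A-1), 93 (D-1), 91 (D-2)
Next rejected bid: €89 (not a price — pay-as-bid).
Allocation: A 1, B 2, C 3, D 2.

A 1, B 2, C 3, D 2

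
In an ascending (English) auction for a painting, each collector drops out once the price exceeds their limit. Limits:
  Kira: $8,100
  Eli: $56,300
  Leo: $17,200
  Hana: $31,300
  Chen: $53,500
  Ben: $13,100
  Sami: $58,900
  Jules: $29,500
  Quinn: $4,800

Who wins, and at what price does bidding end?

Limits ranked: 58,900 (Sami) > 56,300 (Eli) > 53,500 (Chen) > 31,300 (Hana) > 29,500 (Jules) > 17,200 (Leo) > …
Once the price passes $56,300, only Sami is left; the hammer falls at Eli's limit of $56,300.

Sami wins at $56,300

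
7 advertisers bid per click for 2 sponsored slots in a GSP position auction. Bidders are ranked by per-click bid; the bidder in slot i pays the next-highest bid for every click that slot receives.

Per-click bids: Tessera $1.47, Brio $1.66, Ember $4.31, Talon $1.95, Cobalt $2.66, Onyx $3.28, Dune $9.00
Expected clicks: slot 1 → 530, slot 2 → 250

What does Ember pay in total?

Per-click bids in order: $9.00 (Dune) > $4.31 (Ember) > $3.28 (Onyx) > …
Ember holds slot 2 → pays next bid $3.28 × 250 clicks = $820.00.

Ember pays $820.00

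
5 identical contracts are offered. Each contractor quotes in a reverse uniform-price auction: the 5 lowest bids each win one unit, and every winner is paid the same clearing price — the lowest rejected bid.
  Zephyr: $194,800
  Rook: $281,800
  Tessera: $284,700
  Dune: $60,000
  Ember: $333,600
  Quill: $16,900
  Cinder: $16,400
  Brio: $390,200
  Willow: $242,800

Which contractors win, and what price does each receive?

Cinder, Quill, Dune, Zephyr, Willow; each is paid $281,800

Ordering the bids: 16,400 (Cinder), 16,900 (Quill), 60,000 (Dune), 194,800 (Zephyr), 242,800 (Willow), 281,800 (Rook), 284,700 (Tessera), …
Lowest 5: Cinder, Quill, Dune, Zephyr, Willow.
Clearing price = lowest rejected bid = $281,800.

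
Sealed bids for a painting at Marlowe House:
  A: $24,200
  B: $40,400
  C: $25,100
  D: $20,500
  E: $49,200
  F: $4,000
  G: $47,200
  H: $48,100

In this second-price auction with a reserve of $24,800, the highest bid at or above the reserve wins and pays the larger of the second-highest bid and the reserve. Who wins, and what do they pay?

Sorting bids: 49,200 (E) > 48,100 (H) > 47,200 (G) > 40,400 (B) > 25,100 (C) > 24,200 (A) > …
E has the top bid at or above the reserve ($49,200).
Second-highest bid $48,100 exceeds the reserve $24,800 → payment $48,100.

E pays $48,100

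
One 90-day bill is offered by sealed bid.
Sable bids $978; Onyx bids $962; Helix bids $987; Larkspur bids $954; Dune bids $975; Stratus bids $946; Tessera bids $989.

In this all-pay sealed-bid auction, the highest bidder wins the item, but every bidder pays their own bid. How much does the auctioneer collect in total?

All-pay sealed-bid auction: the highest bidder wins the item, but every bidder pays their own bid.
Sorting bids: 989 (Tessera) > 987 (Helix) > 978 (Sable) > 975 (Dune) > 962 (Onyx) > 954 (Larkspur) > …
Tessera wins with the top bid; all bids are sunk regardless.
Every bidder forfeits their bid regardless of winning.
Revenue = 978 + 962 + 987 + 954 + 975 + 946 + 989 = $6,791.

Total revenue: $6,791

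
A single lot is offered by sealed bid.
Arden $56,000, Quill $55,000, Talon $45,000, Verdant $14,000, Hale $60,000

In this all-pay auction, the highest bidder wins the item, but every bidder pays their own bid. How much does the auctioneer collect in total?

Sorting bids: 60,000 (Hale) > 56,000 (Arden) > 55,000 (Quill) > 45,000 (Talon) > 14,000 (Verdant)
Hale wins with the top bid; all bids are sunk regardless.
Every bidder forfeits their bid regardless of winning.
Revenue = 56,000 + 55,000 + 45,000 + 14,000 + 60,000 = $230,000.

Total revenue: $230,000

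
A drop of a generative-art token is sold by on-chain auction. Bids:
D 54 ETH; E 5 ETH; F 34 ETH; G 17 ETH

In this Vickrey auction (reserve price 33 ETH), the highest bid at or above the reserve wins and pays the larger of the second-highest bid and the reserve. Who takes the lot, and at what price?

D pays 34 ETH

Bids ranked: 54 (D) > 34 (F) > 17 (G) > 5 (E)
Highest eligible bid: D at 54 ETH.
max(second-highest 34 ETH, reserve 33 ETH) = 34 ETH; the reserve does not bind.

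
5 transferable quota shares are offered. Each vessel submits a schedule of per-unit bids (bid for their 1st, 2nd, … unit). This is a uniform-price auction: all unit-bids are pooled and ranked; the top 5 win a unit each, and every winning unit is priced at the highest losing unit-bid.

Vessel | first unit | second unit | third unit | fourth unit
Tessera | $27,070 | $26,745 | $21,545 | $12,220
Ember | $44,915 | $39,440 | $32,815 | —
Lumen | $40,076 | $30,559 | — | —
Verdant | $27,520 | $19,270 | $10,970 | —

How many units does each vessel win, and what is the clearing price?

Merging the schedules and taking the best 5: 44,915 (Ember-1), 40,076 (Lumen-1), 39,440 (Ember-2), 32,815 (Ember-3), 30,559 (Lumen-2)
Highest rejected unit-bid = $27,520.
Allocation: Ember 3, Lumen 2.

Ember 3, Lumen 2; clearing price $27,520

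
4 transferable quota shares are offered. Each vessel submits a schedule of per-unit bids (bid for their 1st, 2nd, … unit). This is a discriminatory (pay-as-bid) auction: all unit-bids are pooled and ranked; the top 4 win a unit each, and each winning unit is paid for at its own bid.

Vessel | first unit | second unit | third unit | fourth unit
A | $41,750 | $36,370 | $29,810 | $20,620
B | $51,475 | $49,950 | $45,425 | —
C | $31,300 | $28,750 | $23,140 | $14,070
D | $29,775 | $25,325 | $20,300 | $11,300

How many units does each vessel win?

A 1, B 3

All unit-bids, highest first — top 4: 51,475 (B-1), 49,950 (B-2), 45,425 (B-3), 41,750 (A-1)
Next rejected bid: $36,370 (not a price — pay-as-bid).
Allocation: A 1, B 3.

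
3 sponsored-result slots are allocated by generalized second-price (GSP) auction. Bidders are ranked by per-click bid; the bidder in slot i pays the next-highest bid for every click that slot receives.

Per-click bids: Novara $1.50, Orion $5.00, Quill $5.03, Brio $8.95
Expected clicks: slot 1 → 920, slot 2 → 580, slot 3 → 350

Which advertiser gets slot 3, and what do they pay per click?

Orion; $1.50 per click

Ranked by bid: $8.95 (Brio) > $5.03 (Quill) > $5.00 (Orion) > $1.50 (Novara)
Slot 3 goes to the third-ranked bidder, Orion, who pays the next bid down: $1.50/click.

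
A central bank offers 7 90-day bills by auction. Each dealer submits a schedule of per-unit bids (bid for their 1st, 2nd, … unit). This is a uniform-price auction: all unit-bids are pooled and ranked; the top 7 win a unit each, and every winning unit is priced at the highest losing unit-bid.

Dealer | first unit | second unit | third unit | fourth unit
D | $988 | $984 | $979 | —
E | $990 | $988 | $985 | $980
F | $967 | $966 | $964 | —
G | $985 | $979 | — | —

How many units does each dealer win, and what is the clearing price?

D 2, E 4, G 1; clearing price $979

Pooled unit-bids ranked (top 7): 990 (E-1), 988 (D-1), 988 (E-2), 985 (E-3), 985 (G-1), 984 (D-2), 980 (E-4)
The (k+1)-th unit-bid is $979.
Allocation: D 2, E 4, G 1.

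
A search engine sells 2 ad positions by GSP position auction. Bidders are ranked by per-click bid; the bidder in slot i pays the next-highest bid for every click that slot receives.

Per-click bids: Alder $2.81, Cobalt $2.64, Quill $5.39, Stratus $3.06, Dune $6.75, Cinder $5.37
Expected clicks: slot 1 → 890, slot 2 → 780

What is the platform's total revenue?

Total revenue: $8985.70

Per-click bids in order: $6.75 (Dune) > $5.39 (Quill) > $5.37 (Cinder) > …
Slot 1: Dune pays $5.39 × 890 = $4797.10
Slot 2: Quill pays $5.37 × 780 = $4188.60
Total = $8985.70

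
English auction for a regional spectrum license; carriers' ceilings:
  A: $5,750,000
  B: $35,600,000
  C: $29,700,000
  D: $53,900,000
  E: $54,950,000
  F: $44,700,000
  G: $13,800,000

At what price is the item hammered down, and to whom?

E wins at $53,900,000

Open ascending-bid auction: the price rises until one bidder remains; the winner pays the price at which the last rival dropped out.
Limits ranked: 54,950,000 (E) > 53,900,000 (D) > 44,700,000 (F) > 35,600,000 (B) > 29,700,000 (C) > 13,800,000 (G) > …
Once the price passes $53,900,000, only E is left; the hammer falls at D's limit of $53,900,000.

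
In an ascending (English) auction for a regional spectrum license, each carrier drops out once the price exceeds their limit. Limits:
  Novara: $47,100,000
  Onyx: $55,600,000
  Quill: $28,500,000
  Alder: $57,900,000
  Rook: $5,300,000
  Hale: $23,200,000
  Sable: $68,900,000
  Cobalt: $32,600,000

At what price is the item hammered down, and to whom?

Limits ranked: 68,900,000 (Sable) > 57,900,000 (Alder) > 55,600,000 (Onyx) > 47,100,000 (Novara) > 32,600,000 (Cobalt) > 28,500,000 (Quill) > …
Bidding ends when Alder exits at $57,900,000; Sable takes it.

Sable wins at $57,900,000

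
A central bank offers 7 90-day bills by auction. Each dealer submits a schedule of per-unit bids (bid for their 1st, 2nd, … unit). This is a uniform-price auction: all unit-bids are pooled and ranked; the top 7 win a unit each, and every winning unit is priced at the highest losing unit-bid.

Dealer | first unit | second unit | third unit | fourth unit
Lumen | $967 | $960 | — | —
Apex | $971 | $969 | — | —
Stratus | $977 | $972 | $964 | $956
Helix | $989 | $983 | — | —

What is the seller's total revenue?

Total revenue: $6,748

All unit-bids, highest first — top 7: 989 (Helix-1), 983 (Helix-2), 977 (Stratus-1), 972 (Stratus-2), 971 (Apex-1), 969 (Apex-2), 967 (Lumen-1)
Highest rejected unit-bid = $964.
Allocation: Apex 2, Helix 2, Lumen 1, Stratus 2. Every unit priced at $964.
Revenue = 7 × 964 = $6,748.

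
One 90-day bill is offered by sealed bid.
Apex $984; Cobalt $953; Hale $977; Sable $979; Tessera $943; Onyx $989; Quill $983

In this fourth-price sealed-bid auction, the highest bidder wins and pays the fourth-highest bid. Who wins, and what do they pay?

Bids ranked: 989 (Onyx) > 984 (Apex) > 983 (Quill) > 979 (Sable) > 977 (Hale) > 953 (Cobalt) > …
Onyx wins; payment is bid #4 in the ranking = $979.

Onyx pays $979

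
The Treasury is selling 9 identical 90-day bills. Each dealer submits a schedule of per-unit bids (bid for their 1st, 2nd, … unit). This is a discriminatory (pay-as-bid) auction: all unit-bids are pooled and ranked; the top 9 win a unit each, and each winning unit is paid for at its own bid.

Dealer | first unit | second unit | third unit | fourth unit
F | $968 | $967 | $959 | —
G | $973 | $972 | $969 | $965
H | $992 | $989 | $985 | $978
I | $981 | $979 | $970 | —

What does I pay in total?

Merging the schedules and taking the best 9: 992 (H-1), 989 (H-2), 985 (H-3), 981 (I-1), 979 (I-2), 978 (H-4), 973 (G-1), 972 (G-2), 970 (I-3)
Next rejected bid: $969 (not a price — pay-as-bid).
I's winning unit-bids: 981 + 979 + 970 = $2,930.

I pays $2,930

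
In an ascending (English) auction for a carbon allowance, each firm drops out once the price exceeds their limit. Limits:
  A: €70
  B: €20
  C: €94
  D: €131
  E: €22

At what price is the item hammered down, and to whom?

D wins at €94

Sorting limits: 131 (D) > 94 (C) > 70 (A) > 22 (E) > 20 (B)
C is the last rival to drop out, at €94; D remains and wins at that price.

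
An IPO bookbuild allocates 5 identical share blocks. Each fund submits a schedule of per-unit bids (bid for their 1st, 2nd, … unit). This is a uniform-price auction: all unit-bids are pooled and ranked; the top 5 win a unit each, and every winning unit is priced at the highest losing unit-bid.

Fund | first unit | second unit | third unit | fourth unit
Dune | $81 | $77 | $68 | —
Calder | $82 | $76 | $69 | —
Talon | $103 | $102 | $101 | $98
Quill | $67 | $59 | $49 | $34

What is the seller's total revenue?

Pooled unit-bids ranked (top 5): 103 (Talon-1), 102 (Talon-2), 101 (Talon-3), 98 (Talon-4), 82 (Calder-1)
First bid not allocated: $81.
Allocation: Calder 1, Talon 4. Every unit priced at $81.
Revenue = 5 × 81 = $405.

Total revenue: $405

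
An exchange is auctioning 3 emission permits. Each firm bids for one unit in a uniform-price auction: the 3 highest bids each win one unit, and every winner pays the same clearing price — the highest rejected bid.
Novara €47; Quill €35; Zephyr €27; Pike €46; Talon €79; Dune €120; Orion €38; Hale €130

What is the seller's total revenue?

Sorting: 130 (Hale), 120 (Dune), 79 (Talon), 47 (Novara), 46 (Pike), …
The 3 highest are Hale, Dune, Talon.
Clearing price = highest rejected bid = €47.
Total revenue = 3 × €47 = €141.

Total revenue: €141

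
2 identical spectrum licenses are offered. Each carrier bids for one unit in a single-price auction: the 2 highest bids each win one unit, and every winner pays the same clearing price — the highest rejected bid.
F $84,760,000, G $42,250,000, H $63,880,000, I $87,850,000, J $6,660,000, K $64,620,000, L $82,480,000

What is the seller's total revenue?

Total revenue: $164,960,000

Sorting: 87,850,000 (I), 84,760,000 (F), 82,480,000 (L), 64,620,000 (K), …
Top 2: I, F.
First losing bid is L's $82,480,000, which sets the uniform price.
Total revenue = 2 × $82,480,000 = $164,960,000.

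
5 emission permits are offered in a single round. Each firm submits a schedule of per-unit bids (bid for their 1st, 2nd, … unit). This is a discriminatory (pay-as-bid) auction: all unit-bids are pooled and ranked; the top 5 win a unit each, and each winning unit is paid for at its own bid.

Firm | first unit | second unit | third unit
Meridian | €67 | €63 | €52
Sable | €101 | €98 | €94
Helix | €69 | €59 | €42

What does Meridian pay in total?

Meridian pays €67

All unit-bids, highest first — top 5: 101 (Sable-1), 98 (Sable-2), 94 (Sable-3), 69 (Helix-1), 67 (Meridian-1)
Next rejected bid: €63 (not a price — pay-as-bid).
Meridian's winning unit-bids: 67 = €67.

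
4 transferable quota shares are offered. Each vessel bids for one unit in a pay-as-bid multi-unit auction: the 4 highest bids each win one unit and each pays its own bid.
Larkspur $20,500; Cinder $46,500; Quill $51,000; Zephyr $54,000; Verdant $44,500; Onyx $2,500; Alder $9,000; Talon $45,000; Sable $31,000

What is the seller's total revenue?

Ordering the bids: 54,000 (Zephyr), 51,000 (Quill), 46,500 (Cinder), 45,000 (Talon), 44,500 (Verdant), 31,000 (Sable), …
Winners (4 units): Zephyr, Quill, Cinder, Talon.
Total revenue = 54,000 + 51,000 + 46,500 + 45,000 = $196,500.

Total revenue: $196,500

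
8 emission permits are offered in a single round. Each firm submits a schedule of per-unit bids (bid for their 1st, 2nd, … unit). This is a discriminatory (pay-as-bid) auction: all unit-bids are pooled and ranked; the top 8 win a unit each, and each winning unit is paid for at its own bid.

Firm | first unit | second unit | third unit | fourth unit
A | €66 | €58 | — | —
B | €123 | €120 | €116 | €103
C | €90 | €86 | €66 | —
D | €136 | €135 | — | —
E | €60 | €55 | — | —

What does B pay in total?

All unit-bids, highest first — top 8: 136 (D-1), 135 (D-2), 123 (B-1), 120 (B-2), 116 (B-3), 103 (B-4), 90 (C-1), 86 (C-2)
Next rejected bid: €66 (not a price — pay-as-bid).
B's winning unit-bids: 123 + 120 + 116 + 103 = €462.

B pays €462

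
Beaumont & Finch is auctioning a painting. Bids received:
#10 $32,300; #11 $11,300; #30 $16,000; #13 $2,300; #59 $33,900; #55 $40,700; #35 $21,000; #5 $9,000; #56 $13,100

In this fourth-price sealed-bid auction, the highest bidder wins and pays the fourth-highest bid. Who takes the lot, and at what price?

Sorting bids: 40,700 (#55) > 33,900 (#59) > 32,300 (#10) > 21,000 (#35) > 16,000 (#30) > 13,100 (#56) > …
#55 wins; payment is bid #4 in the ranking = $21,000.

#55 pays $21,000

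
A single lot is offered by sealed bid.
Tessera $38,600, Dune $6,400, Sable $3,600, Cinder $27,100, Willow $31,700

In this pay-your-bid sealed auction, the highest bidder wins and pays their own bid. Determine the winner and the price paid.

Rule: the highest bidder wins and pays their own bid.
Bids ranked: 38,600 (Tessera) > 31,700 (Willow) > 27,100 (Cinder) > 6,400 (Dune) > 3,600 (Sable)
Tessera has the highest bid and pays exactly that: $38,600.

Tessera pays $38,600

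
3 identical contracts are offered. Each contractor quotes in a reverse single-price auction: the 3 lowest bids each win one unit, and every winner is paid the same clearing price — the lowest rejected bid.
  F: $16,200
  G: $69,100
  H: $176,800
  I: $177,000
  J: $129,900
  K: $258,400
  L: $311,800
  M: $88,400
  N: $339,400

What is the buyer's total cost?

Bids ranked low→high: 16,200 (F), 69,100 (G), 88,400 (M), 129,900 (J), 176,800 (H), …
The 3 lowest are F, G, M.
Clearing price = lowest rejected bid = $129,900.
Total cost = 3 × $129,900 = $389,700.

Total cost: $389,700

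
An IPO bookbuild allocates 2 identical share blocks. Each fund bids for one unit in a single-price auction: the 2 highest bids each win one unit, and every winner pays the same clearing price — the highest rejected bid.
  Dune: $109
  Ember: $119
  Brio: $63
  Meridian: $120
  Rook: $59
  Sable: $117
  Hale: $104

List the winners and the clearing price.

Meridian, Ember; each pays $117

Ordering the bids: 120 (Meridian), 119 (Ember), 117 (Sable), 109 (Dune), …
The 2 highest are Meridian, Ember.
Clearing price = highest rejected bid = $117.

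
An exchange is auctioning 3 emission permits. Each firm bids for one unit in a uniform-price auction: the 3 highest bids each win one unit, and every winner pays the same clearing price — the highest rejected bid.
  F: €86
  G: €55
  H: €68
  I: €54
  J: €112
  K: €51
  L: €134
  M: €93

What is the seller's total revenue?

Bids ranked high→low: 134 (L), 112 (J), 93 (M), 86 (F), 68 (H), …
Winners (3 units): L, J, M.
Clearing price = highest rejected bid = €86.
Total revenue = 3 × €86 = €258.

Total revenue: €258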